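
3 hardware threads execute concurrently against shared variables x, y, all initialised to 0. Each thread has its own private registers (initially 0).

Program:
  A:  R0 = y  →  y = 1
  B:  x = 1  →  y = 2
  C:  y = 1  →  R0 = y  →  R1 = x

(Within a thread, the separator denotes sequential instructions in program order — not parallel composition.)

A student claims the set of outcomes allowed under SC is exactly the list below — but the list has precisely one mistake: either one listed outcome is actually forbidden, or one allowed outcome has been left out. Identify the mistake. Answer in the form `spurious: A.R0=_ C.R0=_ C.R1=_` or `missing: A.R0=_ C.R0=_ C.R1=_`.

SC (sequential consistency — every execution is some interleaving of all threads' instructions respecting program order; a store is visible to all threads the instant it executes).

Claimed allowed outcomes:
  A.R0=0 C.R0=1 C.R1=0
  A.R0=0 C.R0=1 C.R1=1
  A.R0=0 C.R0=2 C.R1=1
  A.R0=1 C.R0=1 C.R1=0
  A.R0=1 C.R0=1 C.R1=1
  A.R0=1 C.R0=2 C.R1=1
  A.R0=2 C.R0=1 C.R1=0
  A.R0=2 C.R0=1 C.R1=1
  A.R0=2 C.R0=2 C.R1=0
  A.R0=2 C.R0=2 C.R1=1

outcome vector order: (A.R0,C.R0,C.R1)
[SC] allowed = {0/1/0, 0/1/1, 0/2/1, 1/1/0, 1/1/1, 1/2/1, 2/1/0, 2/1/1, 2/2/1}
claimed∖SC = {2/2/0}

spurious: A.R0=2 C.R0=2 C.R1=0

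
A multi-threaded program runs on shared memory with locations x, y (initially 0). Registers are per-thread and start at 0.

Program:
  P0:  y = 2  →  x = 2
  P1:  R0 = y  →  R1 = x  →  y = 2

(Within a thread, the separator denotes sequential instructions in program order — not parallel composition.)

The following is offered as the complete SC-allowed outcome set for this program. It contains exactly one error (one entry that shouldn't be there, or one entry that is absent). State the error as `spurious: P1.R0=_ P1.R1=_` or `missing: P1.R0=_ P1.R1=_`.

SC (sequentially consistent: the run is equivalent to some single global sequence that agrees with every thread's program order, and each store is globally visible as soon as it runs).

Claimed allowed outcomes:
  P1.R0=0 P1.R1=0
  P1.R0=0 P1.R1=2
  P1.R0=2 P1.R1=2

outcome vector order: (P1.R0,P1.R1)
SC: 4 outcomes — {(0,0); (0,2); (2,0); (2,2)}
SC∖claimed = {(2,0)}

missing: P1.R0=2 P1.R1=0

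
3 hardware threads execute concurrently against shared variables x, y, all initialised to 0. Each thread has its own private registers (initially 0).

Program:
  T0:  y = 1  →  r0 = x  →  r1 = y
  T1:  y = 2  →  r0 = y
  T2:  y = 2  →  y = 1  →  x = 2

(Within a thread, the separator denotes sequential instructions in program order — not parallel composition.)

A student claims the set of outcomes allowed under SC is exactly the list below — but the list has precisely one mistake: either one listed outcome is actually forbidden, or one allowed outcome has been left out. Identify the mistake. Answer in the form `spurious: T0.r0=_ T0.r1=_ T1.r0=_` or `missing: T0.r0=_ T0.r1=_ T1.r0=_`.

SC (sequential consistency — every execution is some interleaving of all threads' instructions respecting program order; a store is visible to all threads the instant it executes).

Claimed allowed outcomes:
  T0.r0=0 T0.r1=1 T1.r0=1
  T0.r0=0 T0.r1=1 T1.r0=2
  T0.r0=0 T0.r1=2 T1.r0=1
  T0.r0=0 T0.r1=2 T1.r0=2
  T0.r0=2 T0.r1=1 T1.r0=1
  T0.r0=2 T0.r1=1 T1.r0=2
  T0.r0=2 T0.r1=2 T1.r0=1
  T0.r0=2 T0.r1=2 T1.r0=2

spurious: T0.r0=2 T0.r1=2 T1.r0=1

outcome vector order: (T0.r0,T0.r1,T1.r0)
SC: 7 outcomes — {0/1/1; 0/1/2; 0/2/1; 0/2/2; 2/1/1; 2/1/2; 2/2/2}
claimed∖SC = {2/2/1}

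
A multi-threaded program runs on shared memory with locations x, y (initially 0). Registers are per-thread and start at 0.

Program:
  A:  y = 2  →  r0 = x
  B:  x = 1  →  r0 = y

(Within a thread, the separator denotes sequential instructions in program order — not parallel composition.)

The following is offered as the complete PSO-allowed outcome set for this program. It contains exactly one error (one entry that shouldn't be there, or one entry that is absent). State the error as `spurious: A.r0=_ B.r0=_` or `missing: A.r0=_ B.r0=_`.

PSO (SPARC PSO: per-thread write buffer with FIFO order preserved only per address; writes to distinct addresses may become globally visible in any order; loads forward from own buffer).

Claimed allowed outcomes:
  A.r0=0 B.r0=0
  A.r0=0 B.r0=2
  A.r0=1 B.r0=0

missing: A.r0=1 B.r0=2

outcome vector order: (A.r0,B.r0)
PSO: 4 outcomes — {00; 02; 10; 12}
PSO∖claimed = {12}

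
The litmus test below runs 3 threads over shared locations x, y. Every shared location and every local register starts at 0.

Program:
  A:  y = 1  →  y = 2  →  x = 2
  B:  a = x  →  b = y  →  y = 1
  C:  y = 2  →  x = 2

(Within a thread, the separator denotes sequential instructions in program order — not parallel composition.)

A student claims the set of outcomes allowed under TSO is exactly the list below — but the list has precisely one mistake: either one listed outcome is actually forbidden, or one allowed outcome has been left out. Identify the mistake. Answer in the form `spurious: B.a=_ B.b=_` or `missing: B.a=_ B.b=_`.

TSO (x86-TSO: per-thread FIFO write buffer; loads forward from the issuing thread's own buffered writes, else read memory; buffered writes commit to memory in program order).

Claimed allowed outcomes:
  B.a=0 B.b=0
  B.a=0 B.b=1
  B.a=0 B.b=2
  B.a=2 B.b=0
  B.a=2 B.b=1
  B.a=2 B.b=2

spurious: B.a=2 B.b=0

outcome vector order: (B.a,B.b)
TSO: 5 outcomes — {(0,0) (0,1) (0,2) (2,1) (2,2)}
claimed∖TSO = {(2,0)}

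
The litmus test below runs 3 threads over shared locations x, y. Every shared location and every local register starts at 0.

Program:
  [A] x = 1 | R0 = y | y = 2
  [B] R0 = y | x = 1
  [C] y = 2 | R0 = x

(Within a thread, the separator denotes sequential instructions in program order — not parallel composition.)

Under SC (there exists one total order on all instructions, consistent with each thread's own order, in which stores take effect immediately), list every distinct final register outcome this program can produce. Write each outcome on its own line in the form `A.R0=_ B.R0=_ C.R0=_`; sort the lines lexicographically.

A.R0=0 B.R0=0 C.R0=1
A.R0=0 B.R0=2 C.R0=1
A.R0=2 B.R0=0 C.R0=0
A.R0=2 B.R0=0 C.R0=1
A.R0=2 B.R0=2 C.R0=0
A.R0=2 B.R0=2 C.R0=1

outcome vector order: (A.R0,B.R0,C.R0)
|SC outcomes| = 6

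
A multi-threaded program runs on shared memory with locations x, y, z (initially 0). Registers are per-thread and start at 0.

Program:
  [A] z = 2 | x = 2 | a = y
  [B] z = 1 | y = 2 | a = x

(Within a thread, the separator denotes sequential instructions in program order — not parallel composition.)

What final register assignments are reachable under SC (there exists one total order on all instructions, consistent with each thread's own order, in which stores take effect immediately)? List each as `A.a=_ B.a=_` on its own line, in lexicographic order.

A.a=0 B.a=2
A.a=2 B.a=0
A.a=2 B.a=2

outcome vector order: (A.a,B.a)
|SC outcomes| = 3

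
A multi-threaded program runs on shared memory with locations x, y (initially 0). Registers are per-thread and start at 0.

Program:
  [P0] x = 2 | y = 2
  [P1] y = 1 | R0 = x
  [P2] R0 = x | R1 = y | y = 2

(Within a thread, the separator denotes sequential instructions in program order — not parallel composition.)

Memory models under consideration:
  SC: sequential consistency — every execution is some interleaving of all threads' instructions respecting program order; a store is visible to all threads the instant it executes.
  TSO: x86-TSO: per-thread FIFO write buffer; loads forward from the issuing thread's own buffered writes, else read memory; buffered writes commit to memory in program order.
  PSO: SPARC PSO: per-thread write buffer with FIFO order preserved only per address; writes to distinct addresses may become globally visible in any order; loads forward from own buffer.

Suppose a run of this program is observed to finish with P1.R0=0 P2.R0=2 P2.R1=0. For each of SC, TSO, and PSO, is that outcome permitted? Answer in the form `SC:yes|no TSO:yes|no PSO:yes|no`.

outcome vector order: (P1.R0,P2.R0,P2.R1)
SC: 11 outcomes — {0/0/0; 0/0/1; 0/0/2; 0/2/1; 0/2/2; 2/0/0; 2/0/1; 2/0/2; 2/2/0; 2/2/1; 2/2/2}
TSO: 12 outcomes — {0/0/0; 0/0/1; 0/0/2; 0/2/0; 0/2/1; 0/2/2; 2/0/0; 2/0/1; 2/0/2; 2/2/0; 2/2/1; 2/2/2}
PSO: 12 outcomes — {0/0/0; 0/0/1; 0/0/2; 0/2/0; 0/2/1; 0/2/2; 2/0/0; 2/0/1; 2/0/2; 2/2/0; 2/2/1; 2/2/2}
target 0/2/0 ∈ {TSO,PSO}

SC:no TSO:yes PSO:yes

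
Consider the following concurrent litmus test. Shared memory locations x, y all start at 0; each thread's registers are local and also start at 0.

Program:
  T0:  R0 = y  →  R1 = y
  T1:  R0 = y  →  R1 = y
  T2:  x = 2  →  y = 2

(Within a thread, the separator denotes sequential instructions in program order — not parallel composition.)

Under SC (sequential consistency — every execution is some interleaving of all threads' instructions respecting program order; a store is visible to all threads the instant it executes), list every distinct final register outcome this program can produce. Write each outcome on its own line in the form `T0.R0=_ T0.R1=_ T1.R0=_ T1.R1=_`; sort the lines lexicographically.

T0.R0=0 T0.R1=0 T1.R0=0 T1.R1=0
T0.R0=0 T0.R1=0 T1.R0=0 T1.R1=2
T0.R0=0 T0.R1=0 T1.R0=2 T1.R1=2
T0.R0=0 T0.R1=2 T1.R0=0 T1.R1=0
T0.R0=0 T0.R1=2 T1.R0=0 T1.R1=2
T0.R0=0 T0.R1=2 T1.R0=2 T1.R1=2
T0.R0=2 T0.R1=2 T1.R0=0 T1.R1=0
T0.R0=2 T0.R1=2 T1.R0=0 T1.R1=2
T0.R0=2 T0.R1=2 T1.R0=2 T1.R1=2

outcome vector order: (T0.R0,T0.R1,T1.R0,T1.R1)
|SC outcomes| = 9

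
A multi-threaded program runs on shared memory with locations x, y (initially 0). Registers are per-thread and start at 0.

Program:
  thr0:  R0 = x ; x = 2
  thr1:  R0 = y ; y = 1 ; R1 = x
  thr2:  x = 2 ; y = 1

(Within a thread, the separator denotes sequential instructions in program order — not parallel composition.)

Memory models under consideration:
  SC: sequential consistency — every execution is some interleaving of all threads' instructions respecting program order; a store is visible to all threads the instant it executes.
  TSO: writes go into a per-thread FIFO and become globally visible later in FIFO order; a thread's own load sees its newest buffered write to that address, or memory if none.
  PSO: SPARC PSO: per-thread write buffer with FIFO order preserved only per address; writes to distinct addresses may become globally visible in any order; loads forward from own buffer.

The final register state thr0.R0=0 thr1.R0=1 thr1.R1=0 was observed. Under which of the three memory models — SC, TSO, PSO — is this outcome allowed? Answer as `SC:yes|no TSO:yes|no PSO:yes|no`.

SC:no TSO:no PSO:yes

outcome vector order: (thr0.R0,thr1.R0,thr1.R1)
under SC → 0/0/0, 0/0/2, 0/1/2, 2/0/0, 2/0/2, 2/1/2
under TSO → 0/0/0, 0/0/2, 0/1/2, 2/0/0, 2/0/2, 2/1/2
under PSO → 0/0/0, 0/0/2, 0/1/0, 0/1/2, 2/0/0, 2/0/2, 2/1/0, 2/1/2
target 0/1/0 ∈ {PSO}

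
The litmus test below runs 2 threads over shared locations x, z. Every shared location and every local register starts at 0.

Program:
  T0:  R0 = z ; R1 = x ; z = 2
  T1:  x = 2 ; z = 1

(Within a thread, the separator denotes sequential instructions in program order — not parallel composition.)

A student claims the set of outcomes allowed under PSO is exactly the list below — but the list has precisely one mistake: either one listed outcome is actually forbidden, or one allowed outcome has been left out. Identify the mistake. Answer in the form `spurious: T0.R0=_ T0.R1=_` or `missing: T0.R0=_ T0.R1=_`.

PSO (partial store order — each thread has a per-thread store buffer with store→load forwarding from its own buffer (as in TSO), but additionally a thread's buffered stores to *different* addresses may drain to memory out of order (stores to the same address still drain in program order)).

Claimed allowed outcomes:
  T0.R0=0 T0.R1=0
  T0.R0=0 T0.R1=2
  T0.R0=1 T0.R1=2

outcome vector order: (T0.R0,T0.R1)
[PSO] allowed = {(0,0), (0,2), (1,0), (1,2)}
PSO∖claimed = {(1,0)}

missing: T0.R0=1 T0.R1=0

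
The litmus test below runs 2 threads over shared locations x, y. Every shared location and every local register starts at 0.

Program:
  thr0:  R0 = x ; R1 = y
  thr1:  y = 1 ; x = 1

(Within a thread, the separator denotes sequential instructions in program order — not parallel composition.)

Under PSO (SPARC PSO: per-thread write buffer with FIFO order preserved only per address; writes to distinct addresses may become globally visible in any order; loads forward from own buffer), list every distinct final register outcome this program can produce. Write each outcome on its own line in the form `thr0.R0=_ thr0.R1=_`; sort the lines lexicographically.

thr0.R0=0 thr0.R1=0
thr0.R0=0 thr0.R1=1
thr0.R0=1 thr0.R1=0
thr0.R0=1 thr0.R1=1

outcome vector order: (thr0.R0,thr0.R1)
|PSO outcomes| = 4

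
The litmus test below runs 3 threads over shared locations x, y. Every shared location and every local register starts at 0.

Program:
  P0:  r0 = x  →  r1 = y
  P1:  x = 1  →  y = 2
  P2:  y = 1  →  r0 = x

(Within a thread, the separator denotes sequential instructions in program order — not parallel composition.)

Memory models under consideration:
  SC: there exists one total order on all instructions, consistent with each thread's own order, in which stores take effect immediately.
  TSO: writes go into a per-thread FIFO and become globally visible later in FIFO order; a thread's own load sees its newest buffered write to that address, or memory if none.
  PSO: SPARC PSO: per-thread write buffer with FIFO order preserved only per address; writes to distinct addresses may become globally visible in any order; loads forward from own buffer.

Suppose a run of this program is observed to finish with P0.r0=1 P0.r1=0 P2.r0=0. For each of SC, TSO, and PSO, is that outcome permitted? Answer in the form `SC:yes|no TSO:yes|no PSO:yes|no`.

SC:no TSO:yes PSO:yes

outcome vector order: (P0.r0,P0.r1,P2.r0)
SC (11): 0/0/0; 0/0/1; 0/1/0; 0/1/1; 0/2/0; 0/2/1; 1/0/1; 1/1/0; 1/1/1; 1/2/0; 1/2/1
TSO (12): 0/0/0; 0/0/1; 0/1/0; 0/1/1; 0/2/0; 0/2/1; 1/0/0; 1/0/1; 1/1/0; 1/1/1; 1/2/0; 1/2/1
PSO (12): 0/0/0; 0/0/1; 0/1/0; 0/1/1; 0/2/0; 0/2/1; 1/0/0; 1/0/1; 1/1/0; 1/1/1; 1/2/0; 1/2/1
target 1/0/0 ∈ {TSO,PSO}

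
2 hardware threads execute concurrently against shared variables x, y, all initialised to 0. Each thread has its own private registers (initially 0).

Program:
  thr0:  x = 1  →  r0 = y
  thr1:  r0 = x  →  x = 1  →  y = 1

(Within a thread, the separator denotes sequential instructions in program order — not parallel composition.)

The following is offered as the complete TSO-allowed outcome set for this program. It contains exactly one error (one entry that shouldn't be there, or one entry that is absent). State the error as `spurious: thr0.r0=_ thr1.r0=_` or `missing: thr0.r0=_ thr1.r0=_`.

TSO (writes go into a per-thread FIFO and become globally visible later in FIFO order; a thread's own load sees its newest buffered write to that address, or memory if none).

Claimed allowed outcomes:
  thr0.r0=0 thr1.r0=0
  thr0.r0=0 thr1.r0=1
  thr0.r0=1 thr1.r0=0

missing: thr0.r0=1 thr1.r0=1

outcome vector order: (thr0.r0,thr1.r0)
under TSO → <0 0> <0 1> <1 0> <1 1>
TSO∖claimed = {<1 1>}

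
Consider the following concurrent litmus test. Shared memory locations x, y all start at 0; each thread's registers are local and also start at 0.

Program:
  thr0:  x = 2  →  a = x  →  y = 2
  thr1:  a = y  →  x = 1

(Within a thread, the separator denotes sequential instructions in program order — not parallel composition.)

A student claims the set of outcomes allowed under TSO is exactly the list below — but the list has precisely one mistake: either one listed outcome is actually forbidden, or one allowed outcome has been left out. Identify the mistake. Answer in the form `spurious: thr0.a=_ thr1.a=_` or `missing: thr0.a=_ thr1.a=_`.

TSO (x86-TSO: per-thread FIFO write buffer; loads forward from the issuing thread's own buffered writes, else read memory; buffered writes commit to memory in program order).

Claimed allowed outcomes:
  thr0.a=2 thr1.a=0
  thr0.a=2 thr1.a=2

missing: thr0.a=1 thr1.a=0

outcome vector order: (thr0.a,thr1.a)
under TSO → <1 0>; <2 0>; <2 2>
TSO∖claimed = {<1 0>}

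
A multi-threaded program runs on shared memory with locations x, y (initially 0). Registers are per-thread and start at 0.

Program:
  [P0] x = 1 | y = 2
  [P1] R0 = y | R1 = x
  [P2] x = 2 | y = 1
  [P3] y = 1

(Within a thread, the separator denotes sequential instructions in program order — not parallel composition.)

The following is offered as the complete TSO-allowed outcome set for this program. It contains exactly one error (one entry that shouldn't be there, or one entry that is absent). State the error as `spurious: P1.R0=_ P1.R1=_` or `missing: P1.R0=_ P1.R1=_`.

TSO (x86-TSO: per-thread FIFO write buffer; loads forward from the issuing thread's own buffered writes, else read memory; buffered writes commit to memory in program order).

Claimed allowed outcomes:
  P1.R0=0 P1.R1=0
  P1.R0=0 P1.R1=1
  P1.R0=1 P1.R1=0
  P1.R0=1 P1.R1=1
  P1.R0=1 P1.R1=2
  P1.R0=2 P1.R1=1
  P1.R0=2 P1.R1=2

outcome vector order: (P1.R0,P1.R1)
TSO: 8 outcomes — {0/0 0/1 0/2 1/0 1/1 1/2 2/1 2/2}
TSO∖claimed = {0/2}

missing: P1.R0=0 P1.R1=2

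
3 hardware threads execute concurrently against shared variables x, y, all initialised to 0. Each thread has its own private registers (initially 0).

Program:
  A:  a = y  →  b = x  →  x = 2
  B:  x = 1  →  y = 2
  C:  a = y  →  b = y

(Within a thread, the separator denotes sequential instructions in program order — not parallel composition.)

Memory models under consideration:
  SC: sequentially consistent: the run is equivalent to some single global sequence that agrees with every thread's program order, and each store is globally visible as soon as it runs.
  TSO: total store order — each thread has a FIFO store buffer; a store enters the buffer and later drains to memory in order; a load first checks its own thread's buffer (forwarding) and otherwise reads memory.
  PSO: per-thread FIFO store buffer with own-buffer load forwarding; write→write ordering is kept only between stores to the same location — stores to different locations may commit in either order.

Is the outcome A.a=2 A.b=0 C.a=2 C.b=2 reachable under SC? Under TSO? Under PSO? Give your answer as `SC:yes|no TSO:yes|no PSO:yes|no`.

SC:no TSO:no PSO:yes

outcome vector order: (A.a,A.b,C.a,C.b)
SC (9): 0/0/0/0 0/0/0/2 0/0/2/2 0/1/0/0 0/1/0/2 0/1/2/2 2/1/0/0 2/1/0/2 2/1/2/2
TSO (9): 0/0/0/0 0/0/0/2 0/0/2/2 0/1/0/0 0/1/0/2 0/1/2/2 2/1/0/0 2/1/0/2 2/1/2/2
PSO (12): 0/0/0/0 0/0/0/2 0/0/2/2 0/1/0/0 0/1/0/2 0/1/2/2 2/0/0/0 2/0/0/2 2/0/2/2 2/1/0/0 2/1/0/2 2/1/2/2
target 2/0/2/2 ∈ {PSO}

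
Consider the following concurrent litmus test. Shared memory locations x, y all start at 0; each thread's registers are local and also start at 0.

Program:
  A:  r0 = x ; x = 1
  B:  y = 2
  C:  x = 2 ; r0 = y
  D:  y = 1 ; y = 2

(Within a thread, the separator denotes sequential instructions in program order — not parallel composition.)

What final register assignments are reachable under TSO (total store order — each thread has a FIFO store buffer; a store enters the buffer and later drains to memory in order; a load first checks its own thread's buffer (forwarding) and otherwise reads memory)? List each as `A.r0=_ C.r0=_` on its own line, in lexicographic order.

outcome vector order: (A.r0,C.r0)
|TSO outcomes| = 6

A.r0=0 C.r0=0
A.r0=0 C.r0=1
A.r0=0 C.r0=2
A.r0=2 C.r0=0
A.r0=2 C.r0=1
A.r0=2 C.r0=2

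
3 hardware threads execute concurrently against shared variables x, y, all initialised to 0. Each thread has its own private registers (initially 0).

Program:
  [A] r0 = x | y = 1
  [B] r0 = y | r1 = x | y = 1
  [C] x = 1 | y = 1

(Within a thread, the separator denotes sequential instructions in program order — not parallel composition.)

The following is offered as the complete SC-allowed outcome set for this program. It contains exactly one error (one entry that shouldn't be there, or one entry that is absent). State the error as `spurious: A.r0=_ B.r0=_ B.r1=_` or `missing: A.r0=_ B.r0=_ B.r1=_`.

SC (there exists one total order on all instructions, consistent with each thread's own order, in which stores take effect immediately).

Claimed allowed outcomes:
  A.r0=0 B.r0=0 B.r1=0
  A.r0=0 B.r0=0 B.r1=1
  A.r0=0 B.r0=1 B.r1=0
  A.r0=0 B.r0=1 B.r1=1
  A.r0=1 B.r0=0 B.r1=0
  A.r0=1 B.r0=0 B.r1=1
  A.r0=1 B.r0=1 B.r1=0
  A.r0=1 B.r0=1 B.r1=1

spurious: A.r0=1 B.r0=1 B.r1=0

outcome vector order: (A.r0,B.r0,B.r1)
SC (7): <0 0 0> <0 0 1> <0 1 0> <0 1 1> <1 0 0> <1 0 1> <1 1 1>
claimed∖SC = {<1 1 0>}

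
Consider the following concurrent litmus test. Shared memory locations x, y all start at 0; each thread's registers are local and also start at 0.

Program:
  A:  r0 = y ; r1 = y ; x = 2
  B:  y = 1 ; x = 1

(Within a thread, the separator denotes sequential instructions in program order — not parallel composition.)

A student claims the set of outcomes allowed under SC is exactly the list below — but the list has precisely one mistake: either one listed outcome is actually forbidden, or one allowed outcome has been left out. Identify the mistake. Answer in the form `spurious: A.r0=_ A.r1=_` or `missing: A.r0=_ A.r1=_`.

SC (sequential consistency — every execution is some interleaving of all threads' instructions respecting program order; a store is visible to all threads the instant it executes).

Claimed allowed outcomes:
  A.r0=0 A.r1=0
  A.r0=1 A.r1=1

missing: A.r0=0 A.r1=1

outcome vector order: (A.r0,A.r1)
[SC] allowed = {(0,0) (0,1) (1,1)}
SC∖claimed = {(0,1)}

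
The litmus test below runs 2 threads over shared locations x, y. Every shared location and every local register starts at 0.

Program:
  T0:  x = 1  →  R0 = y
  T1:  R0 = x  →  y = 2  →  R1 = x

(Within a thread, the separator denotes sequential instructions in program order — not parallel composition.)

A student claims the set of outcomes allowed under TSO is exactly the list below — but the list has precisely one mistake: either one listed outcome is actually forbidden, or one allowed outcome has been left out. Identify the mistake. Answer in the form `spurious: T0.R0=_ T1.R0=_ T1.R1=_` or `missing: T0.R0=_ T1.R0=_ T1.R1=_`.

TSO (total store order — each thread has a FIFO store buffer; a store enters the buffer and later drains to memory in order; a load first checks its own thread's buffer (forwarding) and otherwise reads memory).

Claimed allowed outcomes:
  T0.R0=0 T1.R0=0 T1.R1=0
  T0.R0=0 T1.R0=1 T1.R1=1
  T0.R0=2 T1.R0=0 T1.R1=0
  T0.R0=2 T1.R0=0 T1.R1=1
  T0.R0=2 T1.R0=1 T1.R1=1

missing: T0.R0=0 T1.R0=0 T1.R1=1

outcome vector order: (T0.R0,T1.R0,T1.R1)
[TSO] allowed = {<0 0 0> <0 0 1> <0 1 1> <2 0 0> <2 0 1> <2 1 1>}
TSO∖claimed = {<0 0 1>}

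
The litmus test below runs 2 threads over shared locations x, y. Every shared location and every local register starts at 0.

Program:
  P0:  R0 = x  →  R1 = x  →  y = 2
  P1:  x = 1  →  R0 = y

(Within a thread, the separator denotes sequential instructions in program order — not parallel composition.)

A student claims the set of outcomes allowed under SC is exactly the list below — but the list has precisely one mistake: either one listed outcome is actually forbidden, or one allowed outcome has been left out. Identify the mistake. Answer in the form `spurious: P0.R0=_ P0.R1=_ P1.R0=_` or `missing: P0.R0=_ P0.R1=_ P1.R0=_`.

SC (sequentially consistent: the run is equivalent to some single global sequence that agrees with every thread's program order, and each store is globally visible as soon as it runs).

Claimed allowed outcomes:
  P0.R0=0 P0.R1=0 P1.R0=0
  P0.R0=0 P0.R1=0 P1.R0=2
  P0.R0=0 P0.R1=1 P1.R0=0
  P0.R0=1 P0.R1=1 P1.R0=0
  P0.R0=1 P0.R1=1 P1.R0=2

outcome vector order: (P0.R0,P0.R1,P1.R0)
SC (6): <0 0 0>; <0 0 2>; <0 1 0>; <0 1 2>; <1 1 0>; <1 1 2>
SC∖claimed = {<0 1 2>}

missing: P0.R0=0 P0.R1=1 P1.R0=2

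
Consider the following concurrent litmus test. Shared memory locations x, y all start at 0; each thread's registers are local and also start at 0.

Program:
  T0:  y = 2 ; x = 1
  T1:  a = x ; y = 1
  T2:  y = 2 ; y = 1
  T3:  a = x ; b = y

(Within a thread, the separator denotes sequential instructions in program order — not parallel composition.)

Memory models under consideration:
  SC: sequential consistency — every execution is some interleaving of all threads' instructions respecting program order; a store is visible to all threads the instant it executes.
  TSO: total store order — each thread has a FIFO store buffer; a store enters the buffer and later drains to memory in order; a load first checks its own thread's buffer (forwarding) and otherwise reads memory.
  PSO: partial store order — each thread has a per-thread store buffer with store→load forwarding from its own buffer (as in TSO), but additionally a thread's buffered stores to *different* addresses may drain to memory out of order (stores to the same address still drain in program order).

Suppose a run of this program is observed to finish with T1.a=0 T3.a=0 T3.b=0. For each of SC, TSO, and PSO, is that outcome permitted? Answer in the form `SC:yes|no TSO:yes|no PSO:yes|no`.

outcome vector order: (T1.a,T3.a,T3.b)
SC: 10 outcomes — {<0 0 0>; <0 0 1>; <0 0 2>; <0 1 1>; <0 1 2>; <1 0 0>; <1 0 1>; <1 0 2>; <1 1 1>; <1 1 2>}
TSO: 10 outcomes — {<0 0 0>; <0 0 1>; <0 0 2>; <0 1 1>; <0 1 2>; <1 0 0>; <1 0 1>; <1 0 2>; <1 1 1>; <1 1 2>}
PSO: 12 outcomes — {<0 0 0>; <0 0 1>; <0 0 2>; <0 1 0>; <0 1 1>; <0 1 2>; <1 0 0>; <1 0 1>; <1 0 2>; <1 1 0>; <1 1 1>; <1 1 2>}
target <0 0 0> ∈ {SC,TSO,PSO}

SC:yes TSO:yes PSO:yes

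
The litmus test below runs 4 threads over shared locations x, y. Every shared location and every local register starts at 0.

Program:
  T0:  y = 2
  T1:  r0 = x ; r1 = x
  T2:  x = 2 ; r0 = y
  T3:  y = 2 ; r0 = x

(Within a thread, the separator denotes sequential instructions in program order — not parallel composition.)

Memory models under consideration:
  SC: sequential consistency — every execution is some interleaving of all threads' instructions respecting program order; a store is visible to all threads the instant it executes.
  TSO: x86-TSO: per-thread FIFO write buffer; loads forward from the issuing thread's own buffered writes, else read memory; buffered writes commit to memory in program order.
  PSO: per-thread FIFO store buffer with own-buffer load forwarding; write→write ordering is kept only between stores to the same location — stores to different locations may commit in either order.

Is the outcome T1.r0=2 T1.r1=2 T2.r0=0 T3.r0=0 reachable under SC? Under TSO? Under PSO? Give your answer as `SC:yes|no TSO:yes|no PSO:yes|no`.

outcome vector order: (T1.r0,T1.r1,T2.r0,T3.r0)
[SC] allowed = {(0,0,0,2); (0,0,2,0); (0,0,2,2); (0,2,0,2); (0,2,2,0); (0,2,2,2); (2,2,0,2); (2,2,2,0); (2,2,2,2)}
[TSO] allowed = {(0,0,0,0); (0,0,0,2); (0,0,2,0); (0,0,2,2); (0,2,0,0); (0,2,0,2); (0,2,2,0); (0,2,2,2); (2,2,0,0); (2,2,0,2); (2,2,2,0); (2,2,2,2)}
[PSO] allowed = {(0,0,0,0); (0,0,0,2); (0,0,2,0); (0,0,2,2); (0,2,0,0); (0,2,0,2); (0,2,2,0); (0,2,2,2); (2,2,0,0); (2,2,0,2); (2,2,2,0); (2,2,2,2)}
target (2,2,0,0) ∈ {TSO,PSO}

SC:no TSO:yes PSO:yes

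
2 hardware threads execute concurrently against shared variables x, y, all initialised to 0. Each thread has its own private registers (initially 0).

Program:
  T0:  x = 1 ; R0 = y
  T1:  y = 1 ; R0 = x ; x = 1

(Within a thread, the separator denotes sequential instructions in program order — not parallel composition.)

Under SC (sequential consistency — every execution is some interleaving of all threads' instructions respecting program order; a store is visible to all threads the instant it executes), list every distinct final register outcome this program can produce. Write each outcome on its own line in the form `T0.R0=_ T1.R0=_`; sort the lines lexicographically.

outcome vector order: (T0.R0,T1.R0)
|SC outcomes| = 3

T0.R0=0 T1.R0=1
T0.R0=1 T1.R0=0
T0.R0=1 T1.R0=1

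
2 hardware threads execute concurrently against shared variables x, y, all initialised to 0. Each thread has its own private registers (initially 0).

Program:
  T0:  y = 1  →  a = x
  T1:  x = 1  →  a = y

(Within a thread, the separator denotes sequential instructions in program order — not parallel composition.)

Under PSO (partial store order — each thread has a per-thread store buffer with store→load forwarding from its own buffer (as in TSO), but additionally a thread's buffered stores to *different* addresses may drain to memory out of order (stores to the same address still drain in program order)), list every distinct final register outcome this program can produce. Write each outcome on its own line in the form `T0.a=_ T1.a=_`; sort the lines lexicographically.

outcome vector order: (T0.a,T1.a)
|PSO outcomes| = 4

T0.a=0 T1.a=0
T0.a=0 T1.a=1
T0.a=1 T1.a=0
T0.a=1 T1.a=1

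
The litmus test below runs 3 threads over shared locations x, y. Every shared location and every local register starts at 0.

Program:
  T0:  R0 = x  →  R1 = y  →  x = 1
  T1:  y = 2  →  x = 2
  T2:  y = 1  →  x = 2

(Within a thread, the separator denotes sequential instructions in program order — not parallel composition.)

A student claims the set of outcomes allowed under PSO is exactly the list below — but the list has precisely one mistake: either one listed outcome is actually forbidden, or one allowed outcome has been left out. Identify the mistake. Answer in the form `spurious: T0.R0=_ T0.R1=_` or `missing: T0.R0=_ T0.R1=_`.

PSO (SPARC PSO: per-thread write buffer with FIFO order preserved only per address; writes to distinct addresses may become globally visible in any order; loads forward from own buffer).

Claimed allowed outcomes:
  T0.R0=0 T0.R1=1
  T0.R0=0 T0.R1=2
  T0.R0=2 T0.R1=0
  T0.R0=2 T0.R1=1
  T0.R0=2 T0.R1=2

outcome vector order: (T0.R0,T0.R1)
PSO: 6 outcomes — {<0 0>; <0 1>; <0 2>; <2 0>; <2 1>; <2 2>}
PSO∖claimed = {<0 0>}

missing: T0.R0=0 T0.R1=0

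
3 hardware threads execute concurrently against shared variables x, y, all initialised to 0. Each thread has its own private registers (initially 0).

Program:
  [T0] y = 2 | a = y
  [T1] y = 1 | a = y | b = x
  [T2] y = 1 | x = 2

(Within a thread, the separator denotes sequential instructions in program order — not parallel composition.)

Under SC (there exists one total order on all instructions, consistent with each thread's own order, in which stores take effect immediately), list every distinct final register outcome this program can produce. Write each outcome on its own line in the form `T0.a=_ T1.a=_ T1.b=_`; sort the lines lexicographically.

outcome vector order: (T0.a,T1.a,T1.b)
|SC outcomes| = 8

T0.a=1 T1.a=1 T1.b=0
T0.a=1 T1.a=1 T1.b=2
T0.a=1 T1.a=2 T1.b=0
T0.a=1 T1.a=2 T1.b=2
T0.a=2 T1.a=1 T1.b=0
T0.a=2 T1.a=1 T1.b=2
T0.a=2 T1.a=2 T1.b=0
T0.a=2 T1.a=2 T1.b=2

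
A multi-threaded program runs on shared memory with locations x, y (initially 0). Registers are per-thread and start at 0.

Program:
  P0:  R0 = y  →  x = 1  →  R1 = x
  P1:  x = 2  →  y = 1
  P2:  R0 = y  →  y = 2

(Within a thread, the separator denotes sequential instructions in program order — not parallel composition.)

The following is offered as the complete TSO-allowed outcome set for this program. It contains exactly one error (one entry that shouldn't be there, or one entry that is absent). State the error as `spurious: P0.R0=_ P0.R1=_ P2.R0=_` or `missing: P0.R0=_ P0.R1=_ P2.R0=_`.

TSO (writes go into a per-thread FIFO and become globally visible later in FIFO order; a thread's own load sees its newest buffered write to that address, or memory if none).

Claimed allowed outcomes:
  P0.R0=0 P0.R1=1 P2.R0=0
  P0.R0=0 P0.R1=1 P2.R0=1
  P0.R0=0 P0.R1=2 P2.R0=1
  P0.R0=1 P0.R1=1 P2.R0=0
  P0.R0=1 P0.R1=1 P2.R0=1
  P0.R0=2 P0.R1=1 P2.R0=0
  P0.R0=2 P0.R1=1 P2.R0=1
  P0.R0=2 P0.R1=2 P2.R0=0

missing: P0.R0=0 P0.R1=2 P2.R0=0

outcome vector order: (P0.R0,P0.R1,P2.R0)
[TSO] allowed = {<0 1 0>; <0 1 1>; <0 2 0>; <0 2 1>; <1 1 0>; <1 1 1>; <2 1 0>; <2 1 1>; <2 2 0>}
TSO∖claimed = {<0 2 0>}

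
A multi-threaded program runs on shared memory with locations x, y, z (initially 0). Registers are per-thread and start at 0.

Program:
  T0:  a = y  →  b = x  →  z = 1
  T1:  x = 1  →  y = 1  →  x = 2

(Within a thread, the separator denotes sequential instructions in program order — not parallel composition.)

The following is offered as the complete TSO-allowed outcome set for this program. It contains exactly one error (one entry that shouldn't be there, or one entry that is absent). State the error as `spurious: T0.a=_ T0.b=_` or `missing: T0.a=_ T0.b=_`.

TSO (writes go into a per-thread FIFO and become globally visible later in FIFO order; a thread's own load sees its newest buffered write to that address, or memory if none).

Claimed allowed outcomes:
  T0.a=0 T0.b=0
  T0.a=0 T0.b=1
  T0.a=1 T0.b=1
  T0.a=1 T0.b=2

outcome vector order: (T0.a,T0.b)
under TSO → <0 0>, <0 1>, <0 2>, <1 1>, <1 2>
TSO∖claimed = {<0 2>}

missing: T0.a=0 T0.b=2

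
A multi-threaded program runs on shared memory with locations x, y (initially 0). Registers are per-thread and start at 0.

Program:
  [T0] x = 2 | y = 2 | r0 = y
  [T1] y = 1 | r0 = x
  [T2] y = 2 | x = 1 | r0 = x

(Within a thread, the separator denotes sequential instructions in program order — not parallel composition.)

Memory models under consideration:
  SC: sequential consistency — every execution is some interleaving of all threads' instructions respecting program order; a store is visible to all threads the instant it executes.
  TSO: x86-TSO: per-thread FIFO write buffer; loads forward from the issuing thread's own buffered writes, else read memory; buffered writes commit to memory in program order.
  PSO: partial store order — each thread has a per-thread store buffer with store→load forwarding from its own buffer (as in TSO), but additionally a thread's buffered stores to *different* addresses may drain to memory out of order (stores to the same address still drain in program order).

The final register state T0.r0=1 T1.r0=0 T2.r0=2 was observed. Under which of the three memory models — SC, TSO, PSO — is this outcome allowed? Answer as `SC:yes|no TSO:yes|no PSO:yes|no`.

SC:no TSO:yes PSO:yes

outcome vector order: (T0.r0,T1.r0,T2.r0)
[SC] allowed = {(1,1,1), (1,2,1), (1,2,2), (2,0,1), (2,0,2), (2,1,1), (2,1,2), (2,2,1), (2,2,2)}
[TSO] allowed = {(1,0,1), (1,0,2), (1,1,1), (1,1,2), (1,2,1), (1,2,2), (2,0,1), (2,0,2), (2,1,1), (2,1,2), (2,2,1), (2,2,2)}
[PSO] allowed = {(1,0,1), (1,0,2), (1,1,1), (1,1,2), (1,2,1), (1,2,2), (2,0,1), (2,0,2), (2,1,1), (2,1,2), (2,2,1), (2,2,2)}
target (1,0,2) ∈ {TSO,PSO}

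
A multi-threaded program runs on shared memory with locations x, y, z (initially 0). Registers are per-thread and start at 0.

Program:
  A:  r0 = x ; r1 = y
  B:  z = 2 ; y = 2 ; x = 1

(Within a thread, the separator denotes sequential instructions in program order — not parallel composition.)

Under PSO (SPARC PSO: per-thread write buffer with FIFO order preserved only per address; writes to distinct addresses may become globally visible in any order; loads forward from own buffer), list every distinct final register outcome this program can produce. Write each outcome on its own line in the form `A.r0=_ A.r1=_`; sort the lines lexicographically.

outcome vector order: (A.r0,A.r1)
|PSO outcomes| = 4

A.r0=0 A.r1=0
A.r0=0 A.r1=2
A.r0=1 A.r1=0
A.r0=1 A.r1=2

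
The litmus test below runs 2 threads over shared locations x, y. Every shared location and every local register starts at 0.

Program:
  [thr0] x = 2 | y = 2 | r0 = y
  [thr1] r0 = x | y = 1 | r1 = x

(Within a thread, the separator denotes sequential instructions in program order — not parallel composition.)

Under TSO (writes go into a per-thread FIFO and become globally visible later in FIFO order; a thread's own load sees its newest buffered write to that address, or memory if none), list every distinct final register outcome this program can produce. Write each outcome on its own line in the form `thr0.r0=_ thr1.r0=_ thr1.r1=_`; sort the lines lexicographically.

thr0.r0=1 thr1.r0=0 thr1.r1=0
thr0.r0=1 thr1.r0=0 thr1.r1=2
thr0.r0=1 thr1.r0=2 thr1.r1=2
thr0.r0=2 thr1.r0=0 thr1.r1=0
thr0.r0=2 thr1.r0=0 thr1.r1=2
thr0.r0=2 thr1.r0=2 thr1.r1=2

outcome vector order: (thr0.r0,thr1.r0,thr1.r1)
|TSO outcomes| = 6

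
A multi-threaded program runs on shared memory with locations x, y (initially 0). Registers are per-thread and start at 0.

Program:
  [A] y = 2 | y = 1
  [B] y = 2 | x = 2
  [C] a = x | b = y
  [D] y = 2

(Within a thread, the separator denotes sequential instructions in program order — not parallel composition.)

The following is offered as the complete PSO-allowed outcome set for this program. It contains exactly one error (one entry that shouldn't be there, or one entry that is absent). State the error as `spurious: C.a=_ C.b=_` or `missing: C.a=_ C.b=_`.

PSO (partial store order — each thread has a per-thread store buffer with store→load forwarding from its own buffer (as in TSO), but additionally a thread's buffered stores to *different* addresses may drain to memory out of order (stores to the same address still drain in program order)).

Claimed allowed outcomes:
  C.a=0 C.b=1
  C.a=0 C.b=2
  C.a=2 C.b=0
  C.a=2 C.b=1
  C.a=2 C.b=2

outcome vector order: (C.a,C.b)
PSO: 6 outcomes — {0/0, 0/1, 0/2, 2/0, 2/1, 2/2}
PSO∖claimed = {0/0}

missing: C.a=0 C.b=0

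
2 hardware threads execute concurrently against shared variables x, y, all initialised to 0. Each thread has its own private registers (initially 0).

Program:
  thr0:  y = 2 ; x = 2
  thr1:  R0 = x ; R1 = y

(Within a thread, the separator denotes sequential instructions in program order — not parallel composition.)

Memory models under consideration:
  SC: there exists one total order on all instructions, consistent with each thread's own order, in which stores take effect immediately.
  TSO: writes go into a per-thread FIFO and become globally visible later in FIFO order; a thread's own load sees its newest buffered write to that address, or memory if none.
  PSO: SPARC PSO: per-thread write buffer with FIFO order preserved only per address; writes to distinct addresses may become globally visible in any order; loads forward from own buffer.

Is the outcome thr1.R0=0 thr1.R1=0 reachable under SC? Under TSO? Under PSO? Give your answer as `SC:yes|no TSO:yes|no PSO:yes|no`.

SC:yes TSO:yes PSO:yes

outcome vector order: (thr1.R0,thr1.R1)
under SC → 00; 02; 22
under TSO → 00; 02; 22
under PSO → 00; 02; 20; 22
target 00 ∈ {SC,TSO,PSO}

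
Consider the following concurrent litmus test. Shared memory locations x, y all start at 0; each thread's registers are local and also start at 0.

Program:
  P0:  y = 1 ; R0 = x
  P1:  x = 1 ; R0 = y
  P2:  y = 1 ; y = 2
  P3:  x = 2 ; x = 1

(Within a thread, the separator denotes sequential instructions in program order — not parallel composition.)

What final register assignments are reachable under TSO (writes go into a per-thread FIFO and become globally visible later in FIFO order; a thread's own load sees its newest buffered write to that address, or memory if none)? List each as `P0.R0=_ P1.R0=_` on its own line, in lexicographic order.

P0.R0=0 P1.R0=0
P0.R0=0 P1.R0=1
P0.R0=0 P1.R0=2
P0.R0=1 P1.R0=0
P0.R0=1 P1.R0=1
P0.R0=1 P1.R0=2
P0.R0=2 P1.R0=0
P0.R0=2 P1.R0=1
P0.R0=2 P1.R0=2

outcome vector order: (P0.R0,P1.R0)
|TSO outcomes| = 9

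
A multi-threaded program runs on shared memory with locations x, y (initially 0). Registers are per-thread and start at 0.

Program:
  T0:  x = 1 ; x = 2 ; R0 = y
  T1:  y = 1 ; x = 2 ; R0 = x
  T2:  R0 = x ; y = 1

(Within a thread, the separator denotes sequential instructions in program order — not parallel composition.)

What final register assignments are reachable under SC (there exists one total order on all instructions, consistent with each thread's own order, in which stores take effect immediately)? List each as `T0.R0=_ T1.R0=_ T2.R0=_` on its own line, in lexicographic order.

T0.R0=0 T1.R0=2 T2.R0=0
T0.R0=0 T1.R0=2 T2.R0=1
T0.R0=0 T1.R0=2 T2.R0=2
T0.R0=1 T1.R0=1 T2.R0=0
T0.R0=1 T1.R0=1 T2.R0=1
T0.R0=1 T1.R0=1 T2.R0=2
T0.R0=1 T1.R0=2 T2.R0=0
T0.R0=1 T1.R0=2 T2.R0=1
T0.R0=1 T1.R0=2 T2.R0=2

outcome vector order: (T0.R0,T1.R0,T2.R0)
|SC outcomes| = 9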